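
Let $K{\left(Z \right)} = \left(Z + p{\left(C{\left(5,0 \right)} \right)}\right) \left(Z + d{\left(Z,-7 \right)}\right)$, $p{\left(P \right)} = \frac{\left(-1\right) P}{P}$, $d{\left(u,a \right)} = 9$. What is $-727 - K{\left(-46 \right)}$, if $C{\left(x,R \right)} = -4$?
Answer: $-2466$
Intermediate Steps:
$p{\left(P \right)} = -1$
$K{\left(Z \right)} = \left(-1 + Z\right) \left(9 + Z\right)$ ($K{\left(Z \right)} = \left(Z - 1\right) \left(Z + 9\right) = \left(-1 + Z\right) \left(9 + Z\right)$)
$-727 - K{\left(-46 \right)} = -727 - \left(-9 + \left(-46\right)^{2} + 8 \left(-46\right)\right) = -727 - \left(-9 + 2116 - 368\right) = -727 - 1739 = -2466$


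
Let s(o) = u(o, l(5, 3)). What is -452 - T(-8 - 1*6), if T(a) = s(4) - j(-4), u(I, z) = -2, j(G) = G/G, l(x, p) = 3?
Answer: -449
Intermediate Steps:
j(G) = 1
s(o) = -2
T(a) = -3 (T(a) = -2 - 1*1 = -2 - 1 = -3)
-452 - T(-8 - 1*6) = -452 - 1*(-3) = -452 + 3 = -449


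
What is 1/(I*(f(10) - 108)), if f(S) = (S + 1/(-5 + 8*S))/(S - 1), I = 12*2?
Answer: -225/577192 ≈ -0.00038982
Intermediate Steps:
I = 24
f(S) = (S + 1/(-5 + 8*S))/(-1 + S)
1/(I*(f(10) - 108)) = 1/(24*((1 - 5*10 + 8*10²)/(5 - 13*10 + 8*10²) - 108)) = 1/(24*((1 - 50 + 8*100)/(5 - 130 + 8*100) - 108)) = 1/(24*((1 - 50 + 800)/(5 - 130 + 800) - 108)) = 1/(24*(751/675 - 108)) = 1/(24*(-72149/675)) = 1/(-577192/225) = -225/577192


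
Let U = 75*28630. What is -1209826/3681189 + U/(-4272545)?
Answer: -2614693821484/3145609131201 ≈ -0.83122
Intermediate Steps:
U = 2147250
-1209826/3681189 + U/(-4272545) = -1209826/3681189 + 2147250/(-4272545) = -1209826*1/3681189 + 2147250*(-1/4272545) = -1209826/3681189 - 429450/854509 = -2614693821484/3145609131201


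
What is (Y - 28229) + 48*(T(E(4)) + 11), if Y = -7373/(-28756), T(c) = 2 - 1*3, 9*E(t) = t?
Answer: -797942871/28756 ≈ -27749.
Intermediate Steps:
E(t) = t/9
T(c) = -1 (T(c) = 2 - 3 = -1)
Y = 7373/28756 (Y = -7373*(-1/28756) = 7373/28756 ≈ 0.25640)
(Y - 28229) + 48*(T(E(4)) + 11) = (7373/28756 - 28229) + 48*(-1 + 11) = -811745751/28756 + 48*10 = -811745751/28756 + 480 = -797942871/28756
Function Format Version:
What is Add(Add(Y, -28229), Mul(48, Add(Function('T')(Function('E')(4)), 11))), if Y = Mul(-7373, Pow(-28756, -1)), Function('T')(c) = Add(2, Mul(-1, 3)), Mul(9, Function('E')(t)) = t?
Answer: Rational(-797942871, 28756) ≈ -27749.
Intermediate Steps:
Function('E')(t) = Mul(Rational(1, 9), t)
Function('T')(c) = -1 (Function('T')(c) = Add(2, -3) = -1)
Y = Rational(7373, 28756) (Y = Mul(-7373, Rational(-1, 28756)) = Rational(7373, 28756) ≈ 0.25640)
Add(Add(Y, -28229), Mul(48, Add(Function('T')(Function('E')(4)), 11))) = Add(Add(Rational(7373, 28756), -28229), Mul(48, Add(-1, 11))) = Add(Rational(-811745751, 28756), Mul(48, 10)) = Add(Rational(-811745751, 28756), 480) = Rational(-797942871, 28756)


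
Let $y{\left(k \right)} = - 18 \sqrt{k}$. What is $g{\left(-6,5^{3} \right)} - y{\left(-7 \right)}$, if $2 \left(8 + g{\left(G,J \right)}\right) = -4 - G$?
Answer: $-7 + 18 i \sqrt{7} \approx -7.0 + 47.624 i$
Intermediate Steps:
$g{\left(G,J \right)} = -10 - \frac{G}{2}$ ($g{\left(G,J \right)} = -8 + \frac{-4 - G}{2} = -8 - \left(2 + \frac{G}{2}\right) = -10 - \frac{G}{2}$)
$g{\left(-6,5^{3} \right)} - y{\left(-7 \right)} = \left(-10 - -3\right) - - 18 \sqrt{-7} = \left(-10 + 3\right) - - 18 i \sqrt{7} = -7 - - 18 i \sqrt{7} = -7 + 18 i \sqrt{7}$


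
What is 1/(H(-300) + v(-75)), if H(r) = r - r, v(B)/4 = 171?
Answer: 1/684 ≈ 0.0014620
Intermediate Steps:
v(B) = 684 (v(B) = 4*171 = 684)
H(r) = 0
1/(H(-300) + v(-75)) = 1/(0 + 684) = 1/684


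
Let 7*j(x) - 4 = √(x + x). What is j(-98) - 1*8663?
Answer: -60637/7 + 2*I ≈ -8662.4 + 2.0*I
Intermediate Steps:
j(x) = 4/7 + √2*√x/7 (j(x) = 4/7 + √(x + x)/7 = 4/7 + √(2*x)/7 = 4/7 + (√2*√x)/7 = 4/7 + √2*√x/7)
j(-98) - 1*8663 = (4/7 + √2*√(-98)/7) - 1*8663 = (4/7 + √2*(7*I*√2)/7) - 8663 = (4/7 + 2*I) - 8663 = -60637/7 + 2*I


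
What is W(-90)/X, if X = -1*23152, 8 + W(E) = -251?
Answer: 259/23152 ≈ 0.011187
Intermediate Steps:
W(E) = -259 (W(E) = -8 - 251 = -259)
X = -23152
W(-90)/X = -259/(-23152) = -259*(-1/23152) = 259/23152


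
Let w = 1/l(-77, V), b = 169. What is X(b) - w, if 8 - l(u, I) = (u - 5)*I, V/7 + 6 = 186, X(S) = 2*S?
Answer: 34924863/103328 ≈ 338.00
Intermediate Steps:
V = 1260 (V = -42 + 7*186 = -42 + 1302 = 1260)
l(u, I) = 8 - I*(-5 + u) (l(u, I) = 8 - (u - 5)*I = 8 - (-5 + u)*I = 8 - I*(-5 + u))
w = 1/103328 (w = 1/(8 + 5*1260 - 1*1260*(-77)) = 1/(8 + 6300 + 97020) = 1/103328 ≈ 9.6779e-6)
X(b) - w = 2*169 - 1*1/103328 = 338 - 1/103328 = 34924863/103328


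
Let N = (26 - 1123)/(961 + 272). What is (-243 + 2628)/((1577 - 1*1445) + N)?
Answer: 2940705/161659 ≈ 18.191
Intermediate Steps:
N = -1097/1233 ≈ -0.88970
(-243 + 2628)/((1577 - 1*1445) + N) = (-243 + 2628)/((1577 - 1*1445) - 1097/1233) = 2385/((1577 - 1445) - 1097/1233) = 2385/(132 - 1097/1233) = 2385/(161659/1233) = 2385*(1233/161659) = 2940705/161659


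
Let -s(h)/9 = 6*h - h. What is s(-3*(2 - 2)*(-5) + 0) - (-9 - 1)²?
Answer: -100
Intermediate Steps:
s(h) = -45*h (s(h) = -9*(6*h - h) = -45*h)
s(-3*(2 - 2)*(-5) + 0) - (-9 - 1)² = -45*(-3*(2 - 2)*(-5) + 0) - (-9 - 1)² = -45*(-0*(-5) + 0) - 1*(-10)² = -45*(-3*0 + 0) - 1*100 = -45*(0 + 0) - 100 = -45*0 - 100 = 0 - 100 = -100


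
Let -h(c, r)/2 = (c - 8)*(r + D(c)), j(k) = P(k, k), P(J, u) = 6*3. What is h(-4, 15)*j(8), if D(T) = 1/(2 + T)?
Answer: 6264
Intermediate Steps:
P(J, u) = 18
j(k) = 18
h(c, r) = -2*(-8 + c)*(r + 1/(2 + c)) (h(c, r) = -2*(c - 8)*(r + 1/(2 + c)) = -2*(-8 + c)*(r + 1/(2 + c)))
h(-4, 15)*j(8) = (2*(8 - 1*(-4) + 15*(2 - 4)*(8 - 1*(-4)))/(2 - 4))*18 = (2*(8 + 4 + 15*(-2)*(8 + 4))/(-2))*18 = (2*(-½)*(8 + 4 + 15*(-2)*12))*18 = (2*(-½)*(8 + 4 - 360))*18 = (2*(-½)*(-348))*18 = 348*18 = 6264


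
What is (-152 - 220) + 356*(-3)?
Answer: -1440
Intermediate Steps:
(-152 - 220) + 356*(-3) = -372 - 1068 = -1440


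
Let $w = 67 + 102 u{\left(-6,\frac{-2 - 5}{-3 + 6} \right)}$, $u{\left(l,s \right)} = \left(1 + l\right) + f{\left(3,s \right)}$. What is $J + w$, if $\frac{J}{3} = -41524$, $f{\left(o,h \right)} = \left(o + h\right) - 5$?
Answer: $-125457$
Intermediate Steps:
$f{\left(o,h \right)} = -5 + h + o$ ($f{\left(o,h \right)} = \left(h + o\right) - 5 = -5 + h + o$)
$J = -124572$ ($J = 3 \left(-41524\right) = -124572$)
$u{\left(l,s \right)} = -1 + l + s$ ($u{\left(l,s \right)} = \left(1 + l\right) + \left(-5 + s + 3\right) = \left(1 + l\right) + \left(-2 + s\right) = -1 + l + s$)
$w = -885$ ($w = 67 + 102 \left(-1 - 6 + \frac{-2 - 5}{-3 + 6}\right) = 67 + 102 \left(-1 - 6 - \frac{7}{3}\right) = 67 + 102 \left(- \frac{28}{3}\right) = 67 - 952 = -885$)
$J + w = -124572 - 885 = -125457$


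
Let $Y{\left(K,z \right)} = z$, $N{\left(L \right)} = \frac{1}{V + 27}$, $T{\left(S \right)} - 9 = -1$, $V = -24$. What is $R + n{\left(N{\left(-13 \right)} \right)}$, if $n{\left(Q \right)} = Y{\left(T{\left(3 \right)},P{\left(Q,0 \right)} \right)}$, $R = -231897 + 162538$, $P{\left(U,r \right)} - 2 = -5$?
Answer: $-69362$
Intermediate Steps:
$P{\left(U,r \right)} = -3$ ($P{\left(U,r \right)} = 2 - 5 = -3$)
$T{\left(S \right)} = 8$ ($T{\left(S \right)} = 9 - 1 = 8$)
$N{\left(L \right)} = \frac{1}{3}$ ($N{\left(L \right)} = \frac{1}{-24 + 27} = \frac{1}{3}$)
$R = -69359$
$n{\left(Q \right)} = -3$
$R + n{\left(N{\left(-13 \right)} \right)} = -69359 - 3 = -69362$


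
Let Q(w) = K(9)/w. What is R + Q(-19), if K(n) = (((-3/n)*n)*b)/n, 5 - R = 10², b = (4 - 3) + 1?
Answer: -5413/57 ≈ -94.965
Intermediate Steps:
b = 2 (b = 1 + 1 = 2)
R = -95 (R = 5 - 1*10² = 5 - 1*100 = 5 - 100 = -95)
K(n) = -6/n (K(n) = (((-3/n)*n)*2)/n = (-3*2)/n = -6/n)
Q(w) = -2/(3*w) (Q(w) = (-6/9)/w = (-6*⅑)/w = -2/(3*w))
R + Q(-19) = -95 - ⅔/(-19) = -95 - ⅔*(-1/19) = -95 + 2/57 = -5413/57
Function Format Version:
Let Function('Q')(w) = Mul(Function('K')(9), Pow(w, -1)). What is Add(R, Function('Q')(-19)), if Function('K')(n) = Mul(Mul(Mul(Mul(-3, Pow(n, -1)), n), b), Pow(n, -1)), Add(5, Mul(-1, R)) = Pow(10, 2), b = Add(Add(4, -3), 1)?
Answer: Rational(-5413, 57) ≈ -94.965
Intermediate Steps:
b = 2 (b = Add(1, 1) = 2)
R = -95 (R = Add(5, Mul(-1, Pow(10, 2))) = Add(5, Mul(-1, 100)) = Add(5, -100) = -95)
Function('K')(n) = Mul(-6, Pow(n, -1)) (Function('K')(n) = Mul(Mul(Mul(Mul(-3, Pow(n, -1)), n), 2), Pow(n, -1)) = Mul(Mul(-3, 2), Pow(n, -1)) = Mul(-6, Pow(n, -1)))
Function('Q')(w) = Mul(Rational(-2, 3), Pow(w, -1)) (Function('Q')(w) = Mul(Mul(-6, Pow(9, -1)), Pow(w, -1)) = Mul(Mul(-6, Rational(1, 9)), Pow(w, -1)) = Mul(Rational(-2, 3), Pow(w, -1)))
Add(R, Function('Q')(-19)) = Add(-95, Mul(Rational(-2, 3), Pow(-19, -1))) = Add(-95, Mul(Rational(-2, 3), Rational(-1, 19))) = Add(-95, Rational(2, 57)) = Rational(-5413, 57)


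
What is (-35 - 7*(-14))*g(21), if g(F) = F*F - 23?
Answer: 26334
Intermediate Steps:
g(F) = -23 + F**2 (g(F) = F**2 - 23 = -23 + F**2)
(-35 - 7*(-14))*g(21) = (-35 - 7*(-14))*(-23 + 21**2) = (-35 + 98)*(-23 + 441) = 63*418 = 26334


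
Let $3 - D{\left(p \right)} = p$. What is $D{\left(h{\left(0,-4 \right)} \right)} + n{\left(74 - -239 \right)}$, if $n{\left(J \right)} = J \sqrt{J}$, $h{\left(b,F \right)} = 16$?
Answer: $-13 + 313 \sqrt{313} \approx 5524.5$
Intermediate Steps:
$n{\left(J \right)} = J^{\frac{3}{2}}$
$D{\left(p \right)} = 3 - p$
$D{\left(h{\left(0,-4 \right)} \right)} + n{\left(74 - -239 \right)} = \left(3 - 16\right) + \left(74 - -239\right)^{\frac{3}{2}} = \left(3 - 16\right) + \left(74 + 239\right)^{\frac{3}{2}} = -13 + 313^{\frac{3}{2}} = -13 + 313 \sqrt{313}$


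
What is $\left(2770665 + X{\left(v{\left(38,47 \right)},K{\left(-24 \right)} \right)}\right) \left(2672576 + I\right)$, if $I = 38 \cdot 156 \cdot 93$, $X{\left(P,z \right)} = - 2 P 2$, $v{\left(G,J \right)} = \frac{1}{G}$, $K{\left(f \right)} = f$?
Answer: $\frac{169713531676040}{19} \approx 8.9323 \cdot 10^{12}$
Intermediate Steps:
$X{\left(P,z \right)} = - 4 P$
$I = 551304$ ($I = 5928 \cdot 93 = 551304$)
$\left(2770665 + X{\left(v{\left(38,47 \right)},K{\left(-24 \right)} \right)}\right) \left(2672576 + I\right) = \left(2770665 - \frac{4}{38}\right) \left(2672576 + 551304\right) = \left(2770665 - \frac{2}{19}\right) 3223880 = \frac{52642633}{19} \cdot 3223880 = \frac{169713531676040}{19}$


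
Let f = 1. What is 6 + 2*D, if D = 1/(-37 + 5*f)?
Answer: 95/16 ≈ 5.9375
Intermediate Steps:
D = -1/32 (D = 1/(-37 + 5*1) = 1/(-37 + 5) = 1/(-32) = -1/32 ≈ -0.031250)
6 + 2*D = 6 + 2*(-1/32) = 6 - 1/16 = 95/16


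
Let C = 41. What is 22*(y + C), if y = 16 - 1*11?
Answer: 1012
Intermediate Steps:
y = 5 (y = 16 - 11 = 5)
22*(y + C) = 22*(5 + 41) = 22*46 = 1012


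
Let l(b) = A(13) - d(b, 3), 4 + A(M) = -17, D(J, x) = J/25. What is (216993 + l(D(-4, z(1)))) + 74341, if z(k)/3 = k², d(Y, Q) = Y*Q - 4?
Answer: 7282937/25 ≈ 2.9132e+5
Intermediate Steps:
d(Y, Q) = -4 + Q*Y (d(Y, Q) = Q*Y - 4 = -4 + Q*Y)
z(k) = 3*k²
D(J, x) = J/25 (D(J, x) = J*(1/25) = J/25)
A(M) = -21 (A(M) = -4 - 17 = -21)
l(b) = -17 - 3*b (l(b) = -21 - (-4 + 3*b) = -21 + (4 - 3*b) = -17 - 3*b)
(216993 + l(D(-4, z(1)))) + 74341 = (216993 + (-17 - 3*(-4)/25)) + 74341 = (216993 + (-17 - 3*(-4/25))) + 74341 = (216993 + (-17 + 12/25)) + 74341 = (216993 - 413/25) + 74341 = 5424412/25 + 74341 = 7282937/25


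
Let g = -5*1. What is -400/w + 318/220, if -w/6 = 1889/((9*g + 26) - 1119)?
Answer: -24134947/623370 ≈ -38.717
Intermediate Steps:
g = -5
w = 5667/569 (w = -11334/((9*(-5) + 26) - 1119) = -11334/((-45 + 26) - 1119) = -11334/(-19 - 1119) = -11334/(-1138) = -11334*(-1)/1138 = -6*(-1889/1138) = 5667/569 ≈ 9.9596)
-400/w + 318/220 = -400/5667/569 + 318/220 = -400*569/5667 + 318*(1/220) = -227600/5667 + 159/110 = -24134947/623370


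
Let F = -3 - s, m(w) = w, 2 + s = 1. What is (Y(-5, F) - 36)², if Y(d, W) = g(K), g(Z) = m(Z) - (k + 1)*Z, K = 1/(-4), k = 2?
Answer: 5041/4 ≈ 1260.3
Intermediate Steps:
s = -1 (s = -2 + 1 = -1)
K = -¼ ≈ -0.25000
g(Z) = -2*Z (g(Z) = Z - (2 + 1)*Z = Z - 3*Z = -2*Z)
F = -2 (F = -3 - 1*(-1) = -3 + 1 = -2)
Y(d, W) = ½ (Y(d, W) = -2*(-¼) = ½)
(Y(-5, F) - 36)² = (½ - 36)² = (-71/2)² = 5041/4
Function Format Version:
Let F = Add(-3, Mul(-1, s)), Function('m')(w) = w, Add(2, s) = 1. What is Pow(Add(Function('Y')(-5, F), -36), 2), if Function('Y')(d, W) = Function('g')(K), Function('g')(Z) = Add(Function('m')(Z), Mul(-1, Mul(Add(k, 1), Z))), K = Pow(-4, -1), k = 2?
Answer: Rational(5041, 4) ≈ 1260.3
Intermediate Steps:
s = -1 (s = Add(-2, 1) = -1)
K = Rational(-1, 4) ≈ -0.25000
Function('g')(Z) = Mul(-2, Z) (Function('g')(Z) = Add(Z, Mul(-1, Mul(Add(2, 1), Z))) = Add(Z, Mul(-1, Mul(3, Z))) = Add(Z, Mul(-3, Z)) = Mul(-2, Z))
F = -2 (F = Add(-3, Mul(-1, -1)) = Add(-3, 1) = -2)
Function('Y')(d, W) = Rational(1, 2) (Function('Y')(d, W) = Mul(-2, Rational(-1, 4)) = Rational(1, 2))
Pow(Add(Function('Y')(-5, F), -36), 2) = Pow(Add(Rational(1, 2), -36), 2) = Pow(Rational(-71, 2), 2) = Rational(5041, 4)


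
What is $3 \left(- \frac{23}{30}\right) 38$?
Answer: $- \frac{437}{5} \approx -87.4$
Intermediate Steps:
$3 \left(- \frac{23}{30}\right) 38 = \left(- \frac{23}{10}\right) 38 = - \frac{437}{5}$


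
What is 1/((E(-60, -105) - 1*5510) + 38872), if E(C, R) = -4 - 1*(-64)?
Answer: 1/33422 ≈ 2.9920e-5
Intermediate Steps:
E(C, R) = 60 (E(C, R) = -4 + 64 = 60)
1/((E(-60, -105) - 1*5510) + 38872) = 1/((60 - 1*5510) + 38872) = 1/((60 - 5510) + 38872) = 1/(-5450 + 38872) = 1/33422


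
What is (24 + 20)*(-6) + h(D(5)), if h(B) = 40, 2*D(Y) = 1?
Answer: -224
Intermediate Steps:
D(Y) = 1/2 (D(Y) = (1/2)*1 = 1/2)
(24 + 20)*(-6) + h(D(5)) = (24 + 20)*(-6) + 40 = 44*(-6) + 40 = -264 + 40 = -224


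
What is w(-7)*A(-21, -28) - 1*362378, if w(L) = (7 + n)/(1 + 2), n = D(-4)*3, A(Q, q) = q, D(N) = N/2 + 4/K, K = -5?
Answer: -5435474/15 ≈ -3.6237e+5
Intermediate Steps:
D(N) = -4/5 + N/2 (D(N) = N/2 + 4/(-5) = N*(1/2) + 4*(-1/5) = N/2 - 4/5 = -4/5 + N/2)
n = -42/5 (n = (-4/5 + (1/2)*(-4))*3 = (-4/5 - 2)*3 = -14/5*3 = -42/5 ≈ -8.4000)
w(L) = -7/15 (w(L) = (7 - 42/5)/(1 + 2) = -7/5/3 = -7/5*1/3 = -7/15)
w(-7)*A(-21, -28) - 1*362378 = -7/15*(-28) - 1*362378 = 196/15 - 362378 = -5435474/15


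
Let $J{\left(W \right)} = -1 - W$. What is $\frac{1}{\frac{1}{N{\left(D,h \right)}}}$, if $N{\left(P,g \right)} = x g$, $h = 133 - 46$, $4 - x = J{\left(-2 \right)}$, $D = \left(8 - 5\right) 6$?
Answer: $261$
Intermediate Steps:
$D = 18$ ($D = 3 \cdot 6 = 18$)
$x = 3$ ($x = 4 - \left(-1 - -2\right) = 4 - \left(-1 + 2\right) = 4 - 1 = 3$)
$h = 87$ ($h = 133 - 46 = 87$)
$N{\left(P,g \right)} = 3 g$
$\frac{1}{\frac{1}{N{\left(D,h \right)}}} = \frac{1}{\frac{1}{3 \cdot 87}} = \frac{1}{\frac{1}{261}} = 261$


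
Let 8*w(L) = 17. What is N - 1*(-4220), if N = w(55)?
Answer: 33777/8 ≈ 4222.1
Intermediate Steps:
w(L) = 17/8 (w(L) = (⅛)*17 = 17/8)
N = 17/8 ≈ 2.1250
N - 1*(-4220) = 17/8 - 1*(-4220) = 17/8 + 4220 = 33777/8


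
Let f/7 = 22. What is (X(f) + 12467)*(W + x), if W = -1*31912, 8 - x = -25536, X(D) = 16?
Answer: -79491744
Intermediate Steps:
f = 154 (f = 7*22 = 154)
x = 25544 (x = 8 - 1*(-25536) = 8 + 25536 = 25544)
W = -31912
(X(f) + 12467)*(W + x) = (16 + 12467)*(-31912 + 25544) = 12483*(-6368) = -79491744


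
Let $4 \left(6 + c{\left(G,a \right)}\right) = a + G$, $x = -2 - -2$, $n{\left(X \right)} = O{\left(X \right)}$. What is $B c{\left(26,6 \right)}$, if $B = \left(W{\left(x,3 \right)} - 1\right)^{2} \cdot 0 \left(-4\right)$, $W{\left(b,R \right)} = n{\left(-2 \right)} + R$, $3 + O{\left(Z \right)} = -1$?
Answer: $0$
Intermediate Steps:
$O{\left(Z \right)} = -4$ ($O{\left(Z \right)} = -3 - 1 = -4$)
$n{\left(X \right)} = -4$
$x = 0$ ($x = -2 + 2 = 0$)
$c{\left(G,a \right)} = -6 + \frac{G}{4} + \frac{a}{4}$ ($c{\left(G,a \right)} = -6 + \frac{a + G}{4} = -6 + \frac{G + a}{4} = -6 + \left(\frac{G}{4} + \frac{a}{4}\right) = -6 + \frac{G}{4} + \frac{a}{4}$)
$W{\left(b,R \right)} = -4 + R$
$B = 0$ ($B = \left(\left(-4 + 3\right) - 1\right)^{2} \cdot 0 \left(-4\right) = \left(-1 - 1\right)^{2} \cdot 0 = \left(-2\right)^{2} \cdot 0 = 4 \cdot 0 = 0$)
$B c{\left(26,6 \right)} = 0 \left(-6 + \frac{1}{4} \cdot 26 + \frac{1}{4} \cdot 6\right) = 0 \left(-6 + \frac{13}{2} + \frac{3}{2}\right) = 0 \cdot 2 = 0$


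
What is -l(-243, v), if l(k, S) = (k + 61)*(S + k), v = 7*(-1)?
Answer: -45500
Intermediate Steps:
v = -7
l(k, S) = (61 + k)*(S + k)
-l(-243, v) = -((-243)² + 61*(-7) + 61*(-243) - 7*(-243)) = -(59049 - 427 - 14823 + 1701) = -1*45500 = -45500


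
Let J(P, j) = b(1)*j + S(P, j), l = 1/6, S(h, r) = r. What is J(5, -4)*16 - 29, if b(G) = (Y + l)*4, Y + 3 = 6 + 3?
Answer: -5015/3 ≈ -1671.7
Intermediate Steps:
l = ⅙ ≈ 0.16667
Y = 6 (Y = -3 + (6 + 3) = -3 + 9 = 6)
b(G) = 74/3 (b(G) = (6 + ⅙)*4 = (37/6)*4 = 74/3)
J(P, j) = 77*j/3 (J(P, j) = 74*j/3 + j = 77*j/3)
J(5, -4)*16 - 29 = ((77/3)*(-4))*16 - 29 = -308/3*16 - 29 = -4928/3 - 29 = -5015/3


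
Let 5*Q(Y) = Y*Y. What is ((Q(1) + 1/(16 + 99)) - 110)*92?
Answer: -50504/5 ≈ -10101.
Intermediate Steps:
Q(Y) = Y²/5 (Q(Y) = (Y*Y)/5 = Y²/5)
((Q(1) + 1/(16 + 99)) - 110)*92 = (((⅕)*1² + 1/(16 + 99)) - 110)*92 = (((⅕)*1 + 1/115) - 110)*92 = ((⅕ + 1/115) - 110)*92 = (24/115 - 110)*92 = -12626/115*92 = -50504/5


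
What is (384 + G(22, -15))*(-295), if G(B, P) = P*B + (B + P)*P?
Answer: 15045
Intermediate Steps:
G(B, P) = B*P + P*(B + P)
(384 + G(22, -15))*(-295) = (384 - 15*(-15 + 2*22))*(-295) = (384 - 15*(-15 + 44))*(-295) = (384 - 15*29)*(-295) = (384 - 435)*(-295) = -51*(-295) = 15045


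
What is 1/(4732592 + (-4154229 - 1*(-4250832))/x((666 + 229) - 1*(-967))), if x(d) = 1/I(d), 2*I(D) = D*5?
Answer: 1/454419557 ≈ 2.2006e-9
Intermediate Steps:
I(D) = 5*D/2 (I(D) = (D*5)/2 = (5*D)/2 = 5*D/2)
x(d) = 2/(5*d) (x(d) = 1/(5*d/2) = 2/(5*d))
1/(4732592 + (-4154229 - 1*(-4250832))/x((666 + 229) - 1*(-967))) = 1/(4732592 + (-4154229 - 1*(-4250832))/((2/(5*((666 + 229) - 1*(-967)))))) = 1/(4732592 + (-4154229 + 4250832)/((2/(5*(895 + 967))))) = 1/(4732592 + 96603/(((⅖)/1862))) = 1/(4732592 + 96603/(((⅖)*(1/1862)))) = 1/(4732592 + 96603/(1/4655)) = 1/(4732592 + 96603*4655) = 1/(4732592 + 449686965) = 1/454419557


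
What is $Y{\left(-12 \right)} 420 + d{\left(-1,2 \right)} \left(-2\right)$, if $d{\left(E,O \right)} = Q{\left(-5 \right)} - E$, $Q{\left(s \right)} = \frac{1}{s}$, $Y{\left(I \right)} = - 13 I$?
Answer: $\frac{327592}{5} \approx 65518.0$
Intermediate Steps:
$d{\left(E,O \right)} = - \frac{1}{5} - E$ ($d{\left(E,O \right)} = \frac{1}{-5} - E = - \frac{1}{5} - E$)
$Y{\left(-12 \right)} 420 + d{\left(-1,2 \right)} \left(-2\right) = \left(-13\right) \left(-12\right) 420 + \left(- \frac{1}{5} - -1\right) \left(-2\right) = 156 \cdot 420 + \left(- \frac{1}{5} + 1\right) \left(-2\right) = 65520 + \frac{4}{5} \left(-2\right) = 65520 - \frac{8}{5} = \frac{327592}{5}$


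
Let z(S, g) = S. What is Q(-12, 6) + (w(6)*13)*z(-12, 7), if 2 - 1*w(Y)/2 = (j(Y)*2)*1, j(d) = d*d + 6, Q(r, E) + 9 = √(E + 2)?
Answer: 25575 + 2*√2 ≈ 25578.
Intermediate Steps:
Q(r, E) = -9 + √(2 + E) (Q(r, E) = -9 + √(E + 2) = -9 + √(2 + E))
j(d) = 6 + d² (j(d) = d² + 6 = 6 + d²)
w(Y) = -20 - 4*Y² (w(Y) = 4 - 2*(6 + Y²)*2 = 4 - 2*(12 + 2*Y²) = 4 + (-24 - 4*Y²) = -20 - 4*Y²)
Q(-12, 6) + (w(6)*13)*z(-12, 7) = (-9 + √(2 + 6)) + ((-20 - 4*6²)*13)*(-12) = (-9 + √8) + ((-20 - 4*36)*13)*(-12) = (-9 + 2*√2) + ((-20 - 144)*13)*(-12) = (-9 + 2*√2) - 164*13*(-12) = (-9 + 2*√2) - 2132*(-12) = (-9 + 2*√2) + 25584 = 25575 + 2*√2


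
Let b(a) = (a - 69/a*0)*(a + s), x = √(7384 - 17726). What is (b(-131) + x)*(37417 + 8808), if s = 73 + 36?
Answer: 133220450 + 46225*I*√10342 ≈ 1.3322e+8 + 4.7009e+6*I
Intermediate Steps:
s = 109
x = I*√10342 (x = √(-10342) = I*√10342 ≈ 101.7*I)
b(a) = a*(109 + a) (b(a) = (a - 69/a*0)*(a + 109) = (a + 0)*(109 + a) = a*(109 + a))
(b(-131) + x)*(37417 + 8808) = (-131*(109 - 131) + I*√10342)*(37417 + 8808) = (-131*(-22) + I*√10342)*46225 = (2882 + I*√10342)*46225 = 133220450 + 46225*I*√10342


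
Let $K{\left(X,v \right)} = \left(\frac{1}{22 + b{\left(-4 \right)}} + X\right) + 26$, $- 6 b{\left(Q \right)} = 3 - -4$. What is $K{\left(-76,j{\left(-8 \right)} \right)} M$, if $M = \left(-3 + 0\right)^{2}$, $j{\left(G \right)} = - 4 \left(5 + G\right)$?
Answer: $- \frac{56196}{125} \approx -449.57$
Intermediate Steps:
$j{\left(G \right)} = -20 - 4 G$
$b{\left(Q \right)} = - \frac{7}{6}$ ($b{\left(Q \right)} = - \frac{3 - -4}{6} = - \frac{3 + 4}{6} = \left(- \frac{1}{6}\right) 7 = - \frac{7}{6}$)
$M = 9$ ($M = \left(-3\right)^{2} = 9$)
$K{\left(X,v \right)} = \frac{3256}{125} + X$ ($K{\left(X,v \right)} = \left(\frac{1}{22 - \frac{7}{6}} + X\right) + 26 = \left(\frac{1}{\frac{125}{6}} + X\right) + 26 = \left(\frac{6}{125} + X\right) + 26 = \frac{3256}{125} + X$)
$K{\left(-76,j{\left(-8 \right)} \right)} M = \left(\frac{3256}{125} - 76\right) 9 = \left(- \frac{6244}{125}\right) 9 = - \frac{56196}{125}$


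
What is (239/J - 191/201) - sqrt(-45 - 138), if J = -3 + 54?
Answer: 12766/3417 - I*sqrt(183) ≈ 3.736 - 13.528*I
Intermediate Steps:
J = 51
(239/J - 191/201) - sqrt(-45 - 138) = (239/51 - 191/201) - sqrt(-45 - 138) = (239*(1/51) - 191*1/201) - sqrt(-183) = (239/51 - 191/201) - I*sqrt(183) = 12766/3417 - I*sqrt(183)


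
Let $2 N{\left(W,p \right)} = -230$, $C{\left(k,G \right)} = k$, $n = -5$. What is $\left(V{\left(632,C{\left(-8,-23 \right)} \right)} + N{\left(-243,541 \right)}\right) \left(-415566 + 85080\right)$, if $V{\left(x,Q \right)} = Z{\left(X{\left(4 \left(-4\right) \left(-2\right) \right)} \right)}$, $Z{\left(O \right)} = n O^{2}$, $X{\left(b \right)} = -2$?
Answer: $44615610$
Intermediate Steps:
$N{\left(W,p \right)} = -115$ ($N{\left(W,p \right)} = \frac{1}{2} \left(-230\right) = -115$)
$Z{\left(O \right)} = - 5 O^{2}$
$V{\left(x,Q \right)} = -20$ ($V{\left(x,Q \right)} = - 5 \left(-2\right)^{2} = \left(-5\right) 4 = -20$)
$\left(V{\left(632,C{\left(-8,-23 \right)} \right)} + N{\left(-243,541 \right)}\right) \left(-415566 + 85080\right) = \left(-20 - 115\right) \left(-415566 + 85080\right) = \left(-135\right) \left(-330486\right) = 44615610$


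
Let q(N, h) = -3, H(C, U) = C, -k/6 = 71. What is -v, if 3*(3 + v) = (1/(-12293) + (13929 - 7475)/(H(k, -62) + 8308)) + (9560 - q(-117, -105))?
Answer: -66128508796/20762877 ≈ -3184.9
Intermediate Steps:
k = -426 (k = -6*71 = -426)
v = 66128508796/20762877 (v = -3 + ((1/(-12293) + (13929 - 7475)/(-426 + 8308)) + (9560 - 1*(-3)))/3 = -3 + ((-1/12293 + 6454/7882) + (9560 + 3))/3 = -3 + ((-1/12293 + 6454*(1/7882)) + 9563)/3 = -3 + ((-1/12293 + 461/563) + 9563)/3 = -3 + (5666510/6920959 + 9563)/3 = -3 + (⅓)*(66190797427/6920959) = -3 + 66190797427/20762877 = 66128508796/20762877 ≈ 3184.9)
-v = -1*66128508796/20762877 = -66128508796/20762877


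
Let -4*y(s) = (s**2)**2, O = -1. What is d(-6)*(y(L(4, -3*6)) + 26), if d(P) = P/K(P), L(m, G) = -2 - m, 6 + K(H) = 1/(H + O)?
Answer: -12516/43 ≈ -291.07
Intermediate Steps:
K(H) = -6 + 1/(-1 + H) (K(H) = -6 + 1/(H - 1) = -6 + 1/(-1 + H))
y(s) = -s**4/4
d(P) = P*(-1 + P)/(7 - 6*P) (d(P) = P/(((7 - 6*P)/(-1 + P))) = P*((-1 + P)/(7 - 6*P)) = P*(-1 + P)/(7 - 6*P))
d(-6)*(y(L(4, -3*6)) + 26) = (-6*(1 - 1*(-6))/(-7 + 6*(-6)))*(-(-2 - 1*4)**4/4 + 26) = (-6*(1 + 6)/(-7 - 36))*(-(-2 - 4)**4/4 + 26) = (-6*7/(-43))*(-1/4*(-6)**4 + 26) = (-6*(-1/43)*7)*(-1/4*1296 + 26) = 42*(-324 + 26)/43 = (42/43)*(-298) = -12516/43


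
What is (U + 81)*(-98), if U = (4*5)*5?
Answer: -17738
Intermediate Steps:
U = 100 (U = 20*5 = 100)
(U + 81)*(-98) = (100 + 81)*(-98) = 181*(-98) = -17738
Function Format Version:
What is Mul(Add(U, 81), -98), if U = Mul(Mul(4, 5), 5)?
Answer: -17738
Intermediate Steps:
U = 100 (U = Mul(20, 5) = 100)
Mul(Add(U, 81), -98) = Mul(Add(100, 81), -98) = Mul(181, -98) = -17738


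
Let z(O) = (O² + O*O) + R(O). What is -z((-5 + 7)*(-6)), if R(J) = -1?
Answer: -287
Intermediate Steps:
z(O) = -1 + 2*O² (z(O) = (O² + O*O) - 1 = (O² + O²) - 1 = 2*O² - 1 = -1 + 2*O²)
-z((-5 + 7)*(-6)) = -(-1 + 2*((-5 + 7)*(-6))²) = -(-1 + 2*(2*(-6))²) = -(-1 + 2*(-12)²) = -(-1 + 2*144) = -(-1 + 288) = -1*287 = -287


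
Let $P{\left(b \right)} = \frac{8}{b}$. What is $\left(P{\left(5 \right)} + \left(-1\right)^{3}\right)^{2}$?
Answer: $\frac{9}{25} \approx 0.36$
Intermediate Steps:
$\left(P{\left(5 \right)} + \left(-1\right)^{3}\right)^{2} = \left(\frac{8}{5} + \left(-1\right)^{3}\right)^{2} = \left(8 \cdot \frac{1}{5} - 1\right)^{2} = \left(\frac{8}{5} - 1\right)^{2} = \left(\frac{3}{5}\right)^{2} = \frac{9}{25}$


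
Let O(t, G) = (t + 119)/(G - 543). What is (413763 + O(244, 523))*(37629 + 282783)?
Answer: 662844074391/5 ≈ 1.3257e+11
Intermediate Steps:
O(t, G) = (119 + t)/(-543 + G)
(413763 + O(244, 523))*(37629 + 282783) = (413763 + (119 + 244)/(-543 + 523))*(37629 + 282783) = (413763 + 363/(-20))*320412 = (413763 - 1/20*363)*320412 = (413763 - 363/20)*320412 = (8274897/20)*320412 = 662844074391/5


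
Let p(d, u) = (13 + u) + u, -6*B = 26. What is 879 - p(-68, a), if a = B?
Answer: 2624/3 ≈ 874.67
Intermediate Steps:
B = -13/3 (B = -1/6*26 = -13/3 ≈ -4.3333)
a = -13/3 ≈ -4.3333
p(d, u) = 13 + 2*u
879 - p(-68, a) = 879 - (13 + 2*(-13/3)) = 879 - (13 - 26/3) = 879 - 1*13/3 = 879 - 13/3 = 2624/3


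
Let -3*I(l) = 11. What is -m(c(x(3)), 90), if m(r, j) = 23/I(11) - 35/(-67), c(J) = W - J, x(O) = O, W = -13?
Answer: 4238/737 ≈ 5.7503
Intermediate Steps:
I(l) = -11/3 (I(l) = -⅓*11 = -11/3)
c(J) = -13 - J
m(r, j) = -4238/737 (m(r, j) = 23/(-11/3) - 35/(-67) = 23*(-3/11) - 35*(-1/67) = -69/11 + 35/67 = -4238/737)
-m(c(x(3)), 90) = -1*(-4238/737) = 4238/737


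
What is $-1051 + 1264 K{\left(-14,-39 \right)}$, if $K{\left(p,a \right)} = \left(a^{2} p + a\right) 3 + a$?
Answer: $-80945083$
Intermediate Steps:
$K{\left(p,a \right)} = 4 a + 3 p a^{2}$ ($K{\left(p,a \right)} = \left(p a^{2} + a\right) 3 + a = \left(a + p a^{2}\right) 3 + a = \left(3 a + 3 p a^{2}\right) + a = 4 a + 3 p a^{2}$)
$-1051 + 1264 K{\left(-14,-39 \right)} = -1051 + 1264 \left(- 39 \left(4 + 3 \left(-39\right) \left(-14\right)\right)\right) = -1051 + 1264 \left(- 39 \left(4 + 1638\right)\right) = -1051 + 1264 \left(\left(-39\right) 1642\right) = -1051 + 1264 \left(-64038\right) = -1051 - 80944032 = -80945083$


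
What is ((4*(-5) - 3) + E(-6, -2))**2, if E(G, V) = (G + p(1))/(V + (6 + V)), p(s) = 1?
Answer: 2601/4 ≈ 650.25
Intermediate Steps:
E(G, V) = (1 + G)/(6 + 2*V) (E(G, V) = (G + 1)/(V + (6 + V)) = (1 + G)/(6 + 2*V))
((4*(-5) - 3) + E(-6, -2))**2 = ((4*(-5) - 3) + (1 - 6)/(2*(3 - 2)))**2 = ((-20 - 3) + (1/2)*(-5)/1)**2 = (-23 + (1/2)*1*(-5))**2 = (-23 - 5/2)**2 = (-51/2)**2 = 2601/4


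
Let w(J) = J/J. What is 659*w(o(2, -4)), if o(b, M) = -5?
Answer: 659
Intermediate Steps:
w(J) = 1
659*w(o(2, -4)) = 659*1 = 659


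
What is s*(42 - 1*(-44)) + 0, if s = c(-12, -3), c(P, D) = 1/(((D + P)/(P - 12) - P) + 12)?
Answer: 688/197 ≈ 3.4924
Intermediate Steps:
c(P, D) = 1/(12 - P + (D + P)/(-12 + P)) (c(P, D) = 1/(((D + P)/(-12 + P) - P) + 12) = 1/((-P + (D + P)/(-12 + P)) + 12) = 1/(12 - P + (D + P)/(-12 + P)))
s = 8/197 (s = (-12 - 12)/(-144 - 3 - 1*(-12)² + 25*(-12)) = -24/(-144 - 3 - 1*144 - 300) = -24/(-144 - 3 - 144 - 300) = -24/(-591) = -1/591*(-24) = 8/197 ≈ 0.040609)
s*(42 - 1*(-44)) + 0 = 8*(42 - 1*(-44))/197 + 0 = 8*(42 + 44)/197 + 0 = (8/197)*86 + 0 = 688/197 + 0 = 688/197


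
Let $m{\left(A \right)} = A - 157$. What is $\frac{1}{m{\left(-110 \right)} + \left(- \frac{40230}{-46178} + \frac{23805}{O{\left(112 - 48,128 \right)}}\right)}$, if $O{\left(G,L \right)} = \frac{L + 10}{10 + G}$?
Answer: $\frac{23089}{288586437} \approx 8.0007 \cdot 10^{-5}$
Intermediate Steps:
$O{\left(G,L \right)} = \frac{10 + L}{10 + G}$
$m{\left(A \right)} = -157 + A$ ($m{\left(A \right)} = A - 157 = -157 + A$)
$\frac{1}{m{\left(-110 \right)} + \left(- \frac{40230}{-46178} + \frac{23805}{O{\left(112 - 48,128 \right)}}\right)} = \frac{1}{\left(-157 - 110\right) - \left(- \frac{20115}{23089} - 23805 \frac{10 + \left(112 - 48\right)}{10 + 128}\right)} = \frac{1}{-267 - \left(- \frac{20115}{23089} - \frac{23805}{\frac{1}{10 + \left(112 - 48\right)} 138}\right)} = \frac{1}{-267 + \left(\frac{20115}{23089} + \frac{23805}{\frac{1}{10 + 64} \cdot 138}\right)} = \frac{1}{-267 + \left(\frac{20115}{23089} + \frac{23805}{\frac{1}{74} \cdot 138}\right)} = \frac{1}{-267 + \left(\frac{20115}{23089} + \frac{23805}{\frac{69}{37}}\right)} = \frac{1}{-267 + \left(\frac{20115}{23089} + 23805 \cdot \frac{37}{69}\right)} = \frac{1}{-267 + \left(\frac{20115}{23089} + 12765\right)} = \frac{1}{-267 + \frac{294751200}{23089}} = \frac{1}{\frac{288586437}{23089}} = \frac{23089}{288586437}$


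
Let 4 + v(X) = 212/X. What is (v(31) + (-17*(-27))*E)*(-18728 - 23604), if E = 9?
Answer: -5424803468/31 ≈ -1.7499e+8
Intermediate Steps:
v(X) = -4 + 212/X
(v(31) + (-17*(-27))*E)*(-18728 - 23604) = ((-4 + 212/31) - 17*(-27)*9)*(-18728 - 23604) = ((-4 + 212*(1/31)) + 459*9)*(-42332) = ((-4 + 212/31) + 4131)*(-42332) = (88/31 + 4131)*(-42332) = (128149/31)*(-42332) = -5424803468/31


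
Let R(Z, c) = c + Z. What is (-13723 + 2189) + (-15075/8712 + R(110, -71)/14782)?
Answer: -82532225641/7154488 ≈ -11536.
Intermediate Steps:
R(Z, c) = Z + c
(-13723 + 2189) + (-15075/8712 + R(110, -71)/14782) = (-13723 + 2189) + (-15075/8712 + (110 - 71)/14782) = -11534 + (-15075*1/8712 + 39*(1/14782)) = -11534 + (-1675/968 + 39/14782) = -11534 - 12361049/7154488 = -82532225641/7154488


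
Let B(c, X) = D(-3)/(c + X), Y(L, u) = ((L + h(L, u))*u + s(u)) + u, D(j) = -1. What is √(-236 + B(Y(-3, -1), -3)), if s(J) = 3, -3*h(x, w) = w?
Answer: 13*I*√35/5 ≈ 15.382*I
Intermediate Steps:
h(x, w) = -w/3
Y(L, u) = 3 + u + u*(L - u/3) (Y(L, u) = ((L - u/3)*u + 3) + u = (u*(L - u/3) + 3) + u = (3 + u*(L - u/3)) + u = 3 + u + u*(L - u/3))
B(c, X) = -1/(X + c) (B(c, X) = -1/(c + X) = -1/(X + c))
√(-236 + B(Y(-3, -1), -3)) = √(-236 - 1/(-3 + (3 - 1 - ⅓*(-1)² - 3*(-1)))) = √(-236 - 1/(-3 + (3 - 1 - ⅓*1 + 3))) = √(-236 - 1/(-3 + (3 - 1 - ⅓ + 3))) = √(-236 - 1/(-3 + 14/3)) = √(-236 - 1/5/3) = √(-236 - 1*⅗) = √(-236 - ⅗) = √(-1183/5) = 13*I*√35/5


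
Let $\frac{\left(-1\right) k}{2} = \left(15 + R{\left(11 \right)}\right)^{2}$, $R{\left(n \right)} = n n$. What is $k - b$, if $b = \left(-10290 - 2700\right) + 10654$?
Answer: $-34656$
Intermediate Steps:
$R{\left(n \right)} = n^{2}$
$b = -2336$ ($b = -12990 + 10654 = -2336$)
$k = -36992$ ($k = - 2 \left(15 + 11^{2}\right)^{2} = - 2 \left(15 + 121\right)^{2} = - 2 \cdot 136^{2} = \left(-2\right) 18496 = -36992$)
$k - b = -36992 - -2336 = -36992 + 2336 = -34656$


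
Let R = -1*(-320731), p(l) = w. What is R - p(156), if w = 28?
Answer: 320703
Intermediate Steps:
p(l) = 28
R = 320731
R - p(156) = 320731 - 1*28 = 320731 - 28 = 320703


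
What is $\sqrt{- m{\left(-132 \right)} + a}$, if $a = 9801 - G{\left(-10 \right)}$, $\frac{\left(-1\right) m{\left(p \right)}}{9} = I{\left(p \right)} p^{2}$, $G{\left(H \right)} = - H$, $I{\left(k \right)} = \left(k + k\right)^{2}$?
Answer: $\sqrt{10929457727} \approx 1.0454 \cdot 10^{5}$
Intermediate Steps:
$I{\left(k \right)} = 4 k^{2}$ ($I{\left(k \right)} = \left(2 k\right)^{2} = 4 k^{2}$)
$m{\left(p \right)} = - 36 p^{4}$ ($m{\left(p \right)} = - 9 \cdot 4 p^{2} p^{2} = - 9 \cdot 4 p^{4} = - 36 p^{4}$)
$a = 9791$ ($a = 9801 - \left(-1\right) \left(-10\right) = 9801 - 10 = 9791$)
$\sqrt{- m{\left(-132 \right)} + a} = \sqrt{- \left(-36\right) \left(-132\right)^{4} + 9791} = \sqrt{- \left(-36\right) 303595776 + 9791} = \sqrt{\left(-1\right) \left(-10929447936\right) + 9791} = \sqrt{10929447936 + 9791} = \sqrt{10929457727}$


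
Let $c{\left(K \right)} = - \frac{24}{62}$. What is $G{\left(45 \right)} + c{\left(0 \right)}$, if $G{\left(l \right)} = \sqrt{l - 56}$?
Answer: $- \frac{12}{31} + i \sqrt{11} \approx -0.3871 + 3.3166 i$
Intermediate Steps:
$c{\left(K \right)} = - \frac{12}{31}$ ($c{\left(K \right)} = \left(-24\right) \frac{1}{62} = - \frac{12}{31}$)
$G{\left(l \right)} = \sqrt{-56 + l}$
$G{\left(45 \right)} + c{\left(0 \right)} = \sqrt{-56 + 45} - \frac{12}{31} = \sqrt{-11} - \frac{12}{31} = i \sqrt{11} - \frac{12}{31} = - \frac{12}{31} + i \sqrt{11}$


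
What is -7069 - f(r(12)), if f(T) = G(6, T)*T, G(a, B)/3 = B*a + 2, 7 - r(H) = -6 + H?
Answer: -7093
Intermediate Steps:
r(H) = 13 - H (r(H) = 7 - (-6 + H) = 7 + (6 - H) = 13 - H)
G(a, B) = 6 + 3*B*a (G(a, B) = 3*(B*a + 2) = 3*(2 + B*a) = 6 + 3*B*a)
f(T) = T*(6 + 18*T) (f(T) = (6 + 3*T*6)*T = (6 + 18*T)*T = T*(6 + 18*T))
-7069 - f(r(12)) = -7069 - 6*(13 - 1*12)*(1 + 3*(13 - 1*12)) = -7069 - 6*(13 - 12)*(1 + 3*(13 - 12)) = -7069 - 6*(1 + 3*1) = -7069 - 6*(1 + 3) = -7069 - 6*4 = -7069 - 1*24 = -7069 - 24 = -7093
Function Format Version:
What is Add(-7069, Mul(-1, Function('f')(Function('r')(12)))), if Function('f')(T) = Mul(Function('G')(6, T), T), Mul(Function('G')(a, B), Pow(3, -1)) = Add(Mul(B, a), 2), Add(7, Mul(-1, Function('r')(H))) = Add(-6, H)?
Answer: -7093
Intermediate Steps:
Function('r')(H) = Add(13, Mul(-1, H)) (Function('r')(H) = Add(7, Mul(-1, Add(-6, H))) = Add(7, Add(6, Mul(-1, H))) = Add(13, Mul(-1, H)))
Function('G')(a, B) = Add(6, Mul(3, B, a)) (Function('G')(a, B) = Mul(3, Add(Mul(B, a), 2)) = Mul(3, Add(2, Mul(B, a))) = Add(6, Mul(3, B, a)))
Function('f')(T) = Mul(T, Add(6, Mul(18, T))) (Function('f')(T) = Mul(Add(6, Mul(3, T, 6)), T) = Mul(Add(6, Mul(18, T)), T) = Mul(T, Add(6, Mul(18, T))))
Add(-7069, Mul(-1, Function('f')(Function('r')(12)))) = Add(-7069, Mul(-1, Mul(6, Add(13, Mul(-1, 12)), Add(1, Mul(3, Add(13, Mul(-1, 12))))))) = Add(-7069, Mul(-1, Mul(6, Add(13, -12), Add(1, Mul(3, Add(13, -12)))))) = Add(-7069, Mul(-1, Mul(6, 1, Add(1, Mul(3, 1))))) = Add(-7069, Mul(-1, Mul(6, 1, Add(1, 3)))) = Add(-7069, Mul(-1, Mul(6, 1, 4))) = Add(-7069, Mul(-1, 24)) = Add(-7069, -24) = -7093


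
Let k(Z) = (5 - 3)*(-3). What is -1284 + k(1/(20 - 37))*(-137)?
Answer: -462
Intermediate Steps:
k(Z) = -6 (k(Z) = 2*(-3) = -6)
-1284 + k(1/(20 - 37))*(-137) = -1284 - 6*(-137) = -1284 + 822 = -462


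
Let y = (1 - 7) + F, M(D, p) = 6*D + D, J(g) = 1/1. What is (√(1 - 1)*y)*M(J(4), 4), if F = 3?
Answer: 0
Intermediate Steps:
J(g) = 1
M(D, p) = 7*D
y = -3 (y = (1 - 7) + 3 = -6 + 3 = -3)
(√(1 - 1)*y)*M(J(4), 4) = (√(1 - 1)*(-3))*(7*1) = (√0*(-3))*7 = (0*(-3))*7 = 0*7 = 0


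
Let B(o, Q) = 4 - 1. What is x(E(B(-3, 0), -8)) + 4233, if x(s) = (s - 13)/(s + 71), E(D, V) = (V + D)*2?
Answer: 258190/61 ≈ 4232.6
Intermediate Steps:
B(o, Q) = 3
E(D, V) = 2*D + 2*V (E(D, V) = (D + V)*2 = 2*D + 2*V)
x(s) = (-13 + s)/(71 + s)
x(E(B(-3, 0), -8)) + 4233 = (-13 + (2*3 + 2*(-8)))/(71 + (2*3 + 2*(-8))) + 4233 = (-13 + (6 - 16))/(71 + (6 - 16)) + 4233 = (-13 - 10)/(71 - 10) + 4233 = -23/61 + 4233 = 258190/61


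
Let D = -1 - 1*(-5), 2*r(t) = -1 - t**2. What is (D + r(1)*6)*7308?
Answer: -14616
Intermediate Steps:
r(t) = -1/2 - t**2/2 (r(t) = (-1 - t**2)/2 = -1/2 - t**2/2)
D = 4 (D = -1 + 5 = 4)
(D + r(1)*6)*7308 = (4 + (-1/2 - 1/2*1**2)*6)*7308 = (4 + (-1/2 - 1/2*1)*6)*7308 = (4 + (-1/2 - 1/2)*6)*7308 = (4 - 1*6)*7308 = (4 - 6)*7308 = -2*7308 = -14616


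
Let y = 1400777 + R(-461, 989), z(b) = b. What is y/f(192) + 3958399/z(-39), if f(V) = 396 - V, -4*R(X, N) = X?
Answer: -1003838131/10608 ≈ -94630.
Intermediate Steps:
R(X, N) = -X/4
y = 5603569/4 (y = 1400777 - ¼*(-461) = 1400777 + 461/4 = 5603569/4 ≈ 1.4009e+6)
y/f(192) + 3958399/z(-39) = 5603569/(4*(396 - 1*192)) + 3958399/(-39) = 5603569/(4*(396 - 192)) + 3958399*(-1/39) = (5603569/4)/204 - 3958399/39 = (5603569/4)*(1/204) - 3958399/39 = 5603569/816 - 3958399/39 = -1003838131/10608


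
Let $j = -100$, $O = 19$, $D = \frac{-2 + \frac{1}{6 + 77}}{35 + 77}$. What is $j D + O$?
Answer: $\frac{48281}{2324} \approx 20.775$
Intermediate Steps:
$D = - \frac{165}{9296}$ ($D = \frac{-2 + \frac{1}{83}}{112} = \left(-2 + \frac{1}{83}\right) \frac{1}{112} = \left(- \frac{165}{83}\right) \frac{1}{112} = - \frac{165}{9296} \approx -0.01775$)
$j D + O = \left(-100\right) \left(- \frac{165}{9296}\right) + 19 = \frac{4125}{2324} + 19 = \frac{48281}{2324}$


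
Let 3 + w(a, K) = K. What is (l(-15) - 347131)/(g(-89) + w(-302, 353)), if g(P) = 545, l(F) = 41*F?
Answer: -347746/895 ≈ -388.54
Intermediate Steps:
w(a, K) = -3 + K
(l(-15) - 347131)/(g(-89) + w(-302, 353)) = (41*(-15) - 347131)/(545 + (-3 + 353)) = (-615 - 347131)/(545 + 350) = -347746/895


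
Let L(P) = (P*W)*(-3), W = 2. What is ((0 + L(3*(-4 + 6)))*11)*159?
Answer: -62964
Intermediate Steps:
L(P) = -6*P (L(P) = (P*2)*(-3) = (2*P)*(-3) = -6*P)
((0 + L(3*(-4 + 6)))*11)*159 = ((0 - 18*(-4 + 6))*11)*159 = ((0 - 18*2)*11)*159 = ((0 - 6*6)*11)*159 = ((0 - 36)*11)*159 = -36*11*159 = -396*159 = -62964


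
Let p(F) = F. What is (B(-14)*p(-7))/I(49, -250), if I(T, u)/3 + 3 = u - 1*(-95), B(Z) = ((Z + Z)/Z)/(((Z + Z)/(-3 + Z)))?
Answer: 17/948 ≈ 0.017932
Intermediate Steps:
B(Z) = (-3 + Z)/Z (B(Z) = ((2*Z)/Z)/(((2*Z)/(-3 + Z))) = 2/((2*Z/(-3 + Z))) = 2*((-3 + Z)/(2*Z)) = (-3 + Z)/Z)
I(T, u) = 276 + 3*u (I(T, u) = -9 + 3*(u - 1*(-95)) = -9 + 3*(u + 95) = -9 + 3*(95 + u) = -9 + (285 + 3*u) = 276 + 3*u)
(B(-14)*p(-7))/I(49, -250) = (((-3 - 14)/(-14))*(-7))/(276 + 3*(-250)) = (-1/14*(-17)*(-7))/(276 - 750) = ((17/14)*(-7))/(-474) = -17/2*(-1/474) = 17/948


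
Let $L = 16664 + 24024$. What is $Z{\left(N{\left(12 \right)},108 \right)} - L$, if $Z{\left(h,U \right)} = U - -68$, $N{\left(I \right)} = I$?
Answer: $-40512$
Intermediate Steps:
$Z{\left(h,U \right)} = 68 + U$ ($Z{\left(h,U \right)} = U + 68 = 68 + U$)
$L = 40688$
$Z{\left(N{\left(12 \right)},108 \right)} - L = \left(68 + 108\right) - 40688 = 176 - 40688 = -40512$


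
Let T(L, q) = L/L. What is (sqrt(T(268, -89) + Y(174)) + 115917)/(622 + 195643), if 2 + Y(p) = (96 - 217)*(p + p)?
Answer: 115917/196265 + I*sqrt(42109)/196265 ≈ 0.59061 + 0.0010455*I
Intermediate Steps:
T(L, q) = 1
Y(p) = -2 - 242*p (Y(p) = -2 + (96 - 217)*(p + p) = -2 - 242*p)
(sqrt(T(268, -89) + Y(174)) + 115917)/(622 + 195643) = (sqrt(1 + (-2 - 242*174)) + 115917)/(622 + 195643) = (sqrt(1 + (-2 - 42108)) + 115917)/196265 = (sqrt(1 - 42110) + 115917)*(1/196265) = (sqrt(-42109) + 115917)*(1/196265) = (I*sqrt(42109) + 115917)*(1/196265) = (115917 + I*sqrt(42109))*(1/196265) = 115917/196265 + I*sqrt(42109)/196265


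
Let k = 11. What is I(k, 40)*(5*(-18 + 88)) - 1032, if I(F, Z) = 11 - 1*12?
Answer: -1382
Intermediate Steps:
I(F, Z) = -1 (I(F, Z) = 11 - 12 = -1)
I(k, 40)*(5*(-18 + 88)) - 1032 = -5*(-18 + 88) - 1032 = -5*70 - 1032 = -1*350 - 1032 = -350 - 1032 = -1382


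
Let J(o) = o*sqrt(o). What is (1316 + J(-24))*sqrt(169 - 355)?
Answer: 288*sqrt(31) + 1316*I*sqrt(186) ≈ 1603.5 + 17948.0*I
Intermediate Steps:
J(o) = o**(3/2)
(1316 + J(-24))*sqrt(169 - 355) = (1316 + (-24)**(3/2))*sqrt(169 - 355) = (1316 - 48*I*sqrt(6))*sqrt(-186) = (1316 - 48*I*sqrt(6))*(I*sqrt(186)) = I*sqrt(186)*(1316 - 48*I*sqrt(6))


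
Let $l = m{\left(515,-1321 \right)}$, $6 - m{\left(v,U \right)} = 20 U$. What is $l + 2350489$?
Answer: $2376915$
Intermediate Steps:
$m{\left(v,U \right)} = 6 - 20 U$
$l = 26426$ ($l = 6 - -26420 = 6 + 26420 = 26426$)
$l + 2350489 = 26426 + 2350489 = 2376915$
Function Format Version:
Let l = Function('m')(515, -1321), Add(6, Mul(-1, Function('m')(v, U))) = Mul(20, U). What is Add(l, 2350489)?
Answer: 2376915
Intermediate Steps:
Function('m')(v, U) = Add(6, Mul(-20, U)) (Function('m')(v, U) = Add(6, Mul(-1, Mul(20, U))) = Add(6, Mul(-20, U)))
l = 26426 (l = Add(6, Mul(-20, -1321)) = Add(6, 26420) = 26426)
Add(l, 2350489) = Add(26426, 2350489) = 2376915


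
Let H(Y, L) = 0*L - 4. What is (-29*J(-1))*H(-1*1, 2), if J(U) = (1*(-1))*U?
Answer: 116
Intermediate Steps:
H(Y, L) = -4 (H(Y, L) = 0 - 4 = -4)
J(U) = -U
(-29*J(-1))*H(-1*1, 2) = -(-29)*(-1)*(-4) = -29*1*(-4) = -29*(-4) = 116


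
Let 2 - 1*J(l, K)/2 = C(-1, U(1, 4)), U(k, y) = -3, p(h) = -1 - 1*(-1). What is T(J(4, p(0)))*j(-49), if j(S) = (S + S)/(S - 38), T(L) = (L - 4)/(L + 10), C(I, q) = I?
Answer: 49/348 ≈ 0.14080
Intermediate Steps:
p(h) = 0 (p(h) = -1 + 1 = 0)
J(l, K) = 6 (J(l, K) = 4 - 2*(-1) = 4 + 2 = 6)
T(L) = (-4 + L)/(10 + L)
j(S) = 2*S/(-38 + S) (j(S) = (2*S)/(-38 + S) = 2*S/(-38 + S))
T(J(4, p(0)))*j(-49) = ((-4 + 6)/(10 + 6))*(2*(-49)/(-38 - 49)) = (2/16)*(2*(-49)/(-87)) = ((1/16)*2)*(2*(-49)*(-1/87)) = (⅛)*(98/87) = 49/348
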